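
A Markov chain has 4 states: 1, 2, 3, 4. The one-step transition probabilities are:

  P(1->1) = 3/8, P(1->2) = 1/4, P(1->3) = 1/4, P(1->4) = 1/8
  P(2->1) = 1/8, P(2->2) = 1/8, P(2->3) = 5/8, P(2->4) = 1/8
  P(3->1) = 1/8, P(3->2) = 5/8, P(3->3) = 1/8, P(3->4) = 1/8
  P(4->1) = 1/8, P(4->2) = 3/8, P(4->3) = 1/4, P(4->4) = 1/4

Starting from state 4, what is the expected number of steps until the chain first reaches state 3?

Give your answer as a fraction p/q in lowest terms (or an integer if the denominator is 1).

Let h_i = expected steps to first reach 3 from state i.
Boundary: h_3 = 0.
First-step equations for the other states:
  h_1 = 1 + 3/8*h_1 + 1/4*h_2 + 1/4*h_3 + 1/8*h_4
  h_2 = 1 + 1/8*h_1 + 1/8*h_2 + 5/8*h_3 + 1/8*h_4
  h_4 = 1 + 1/8*h_1 + 3/8*h_2 + 1/4*h_3 + 1/4*h_4

Substituting h_3 = 0 and rearranging gives the linear system (I - Q) h = 1:
  [5/8, -1/4, -1/8] . (h_1, h_2, h_4) = 1
  [-1/8, 7/8, -1/8] . (h_1, h_2, h_4) = 1
  [-1/8, -3/8, 3/4] . (h_1, h_2, h_4) = 1

Solving yields:
  h_1 = 56/19
  h_2 = 112/57
  h_4 = 160/57

Starting state is 4, so the expected hitting time is h_4 = 160/57.

Answer: 160/57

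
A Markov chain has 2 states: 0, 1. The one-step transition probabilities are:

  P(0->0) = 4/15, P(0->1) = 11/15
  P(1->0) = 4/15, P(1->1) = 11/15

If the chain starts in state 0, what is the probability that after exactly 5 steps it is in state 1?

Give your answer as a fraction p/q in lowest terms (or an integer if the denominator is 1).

Computing P^5 by repeated multiplication:
P^1 =
  0: [4/15, 11/15]
  1: [4/15, 11/15]
P^2 =
  0: [4/15, 11/15]
  1: [4/15, 11/15]
P^3 =
  0: [4/15, 11/15]
  1: [4/15, 11/15]
P^4 =
  0: [4/15, 11/15]
  1: [4/15, 11/15]
P^5 =
  0: [4/15, 11/15]
  1: [4/15, 11/15]

(P^5)[0 -> 1] = 11/15

Answer: 11/15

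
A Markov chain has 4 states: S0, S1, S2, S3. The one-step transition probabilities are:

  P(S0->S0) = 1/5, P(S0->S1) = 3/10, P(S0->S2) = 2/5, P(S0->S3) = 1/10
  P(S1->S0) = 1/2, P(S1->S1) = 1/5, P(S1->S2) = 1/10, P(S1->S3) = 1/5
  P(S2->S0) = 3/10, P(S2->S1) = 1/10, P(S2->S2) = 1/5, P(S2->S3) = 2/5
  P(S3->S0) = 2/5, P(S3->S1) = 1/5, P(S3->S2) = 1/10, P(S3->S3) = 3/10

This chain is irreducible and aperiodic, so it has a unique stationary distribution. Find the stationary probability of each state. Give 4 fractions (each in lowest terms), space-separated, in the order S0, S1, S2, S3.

The stationary distribution satisfies pi = pi * P, i.e.:
  pi_S0 = 1/5*pi_S0 + 1/2*pi_S1 + 3/10*pi_S2 + 2/5*pi_S3
  pi_S1 = 3/10*pi_S0 + 1/5*pi_S1 + 1/10*pi_S2 + 1/5*pi_S3
  pi_S2 = 2/5*pi_S0 + 1/10*pi_S1 + 1/5*pi_S2 + 1/10*pi_S3
  pi_S3 = 1/10*pi_S0 + 1/5*pi_S1 + 2/5*pi_S2 + 3/10*pi_S3
with normalization: pi_S0 + pi_S1 + pi_S2 + pi_S3 = 1.

Using the first 3 balance equations plus normalization, the linear system A*pi = b is:
  [-4/5, 1/2, 3/10, 2/5] . pi = 0
  [3/10, -4/5, 1/10, 1/5] . pi = 0
  [2/5, 1/10, -4/5, 1/10] . pi = 0
  [1, 1, 1, 1] . pi = 1

Solving yields:
  pi_S0 = 367/1104
  pi_S1 = 233/1104
  pi_S2 = 245/1104
  pi_S3 = 259/1104

Verification (pi * P):
  367/1104*1/5 + 233/1104*1/2 + 245/1104*3/10 + 259/1104*2/5 = 367/1104 = pi_S0  (ok)
  367/1104*3/10 + 233/1104*1/5 + 245/1104*1/10 + 259/1104*1/5 = 233/1104 = pi_S1  (ok)
  367/1104*2/5 + 233/1104*1/10 + 245/1104*1/5 + 259/1104*1/10 = 245/1104 = pi_S2  (ok)
  367/1104*1/10 + 233/1104*1/5 + 245/1104*2/5 + 259/1104*3/10 = 259/1104 = pi_S3  (ok)

Answer: 367/1104 233/1104 245/1104 259/1104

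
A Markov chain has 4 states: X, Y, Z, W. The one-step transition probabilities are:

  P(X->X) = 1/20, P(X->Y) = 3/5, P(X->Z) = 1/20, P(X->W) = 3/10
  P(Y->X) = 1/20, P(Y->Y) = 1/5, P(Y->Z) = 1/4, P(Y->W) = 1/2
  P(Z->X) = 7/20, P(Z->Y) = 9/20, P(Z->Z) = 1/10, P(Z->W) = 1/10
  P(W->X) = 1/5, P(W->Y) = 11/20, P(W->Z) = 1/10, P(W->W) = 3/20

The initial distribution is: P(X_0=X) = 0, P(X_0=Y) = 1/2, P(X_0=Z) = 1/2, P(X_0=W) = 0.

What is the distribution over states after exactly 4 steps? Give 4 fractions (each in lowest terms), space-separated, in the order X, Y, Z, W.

Propagating the distribution step by step (d_{t+1} = d_t * P):
d_0 = (X=0, Y=1/2, Z=1/2, W=0)
  d_1[X] = 0*1/20 + 1/2*1/20 + 1/2*7/20 + 0*1/5 = 1/5
  d_1[Y] = 0*3/5 + 1/2*1/5 + 1/2*9/20 + 0*11/20 = 13/40
  d_1[Z] = 0*1/20 + 1/2*1/4 + 1/2*1/10 + 0*1/10 = 7/40
  d_1[W] = 0*3/10 + 1/2*1/2 + 1/2*1/10 + 0*3/20 = 3/10
d_1 = (X=1/5, Y=13/40, Z=7/40, W=3/10)
  d_2[X] = 1/5*1/20 + 13/40*1/20 + 7/40*7/20 + 3/10*1/5 = 59/400
  d_2[Y] = 1/5*3/5 + 13/40*1/5 + 7/40*9/20 + 3/10*11/20 = 343/800
  d_2[Z] = 1/5*1/20 + 13/40*1/4 + 7/40*1/10 + 3/10*1/10 = 111/800
  d_2[W] = 1/5*3/10 + 13/40*1/2 + 7/40*1/10 + 3/10*3/20 = 57/200
d_2 = (X=59/400, Y=343/800, Z=111/800, W=57/200)
  d_3[X] = 59/400*1/20 + 343/800*1/20 + 111/800*7/20 + 57/200*1/5 = 43/320
  d_3[Y] = 59/400*3/5 + 343/800*1/5 + 111/800*9/20 + 57/200*11/20 = 1259/3200
  d_3[Z] = 59/400*1/20 + 343/800*1/4 + 111/800*1/10 + 57/200*1/10 = 2511/16000
  d_3[W] = 59/400*3/10 + 343/800*1/2 + 111/800*1/10 + 57/200*3/20 = 1261/4000
d_3 = (X=43/320, Y=1259/3200, Z=2511/16000, W=1261/4000)
  d_4[X] = 43/320*1/20 + 1259/3200*1/20 + 2511/16000*7/20 + 1261/4000*1/5 = 23099/160000
  d_4[Y] = 43/320*3/5 + 1259/3200*1/5 + 2511/16000*9/20 + 1261/4000*11/20 = 129063/320000
  d_4[Z] = 43/320*1/20 + 1259/3200*1/4 + 2511/16000*1/10 + 1261/4000*1/10 = 9747/64000
  d_4[W] = 43/320*3/10 + 1259/3200*1/2 + 2511/16000*1/10 + 1261/4000*3/20 = 24001/80000
d_4 = (X=23099/160000, Y=129063/320000, Z=9747/64000, W=24001/80000)

Answer: 23099/160000 129063/320000 9747/64000 24001/80000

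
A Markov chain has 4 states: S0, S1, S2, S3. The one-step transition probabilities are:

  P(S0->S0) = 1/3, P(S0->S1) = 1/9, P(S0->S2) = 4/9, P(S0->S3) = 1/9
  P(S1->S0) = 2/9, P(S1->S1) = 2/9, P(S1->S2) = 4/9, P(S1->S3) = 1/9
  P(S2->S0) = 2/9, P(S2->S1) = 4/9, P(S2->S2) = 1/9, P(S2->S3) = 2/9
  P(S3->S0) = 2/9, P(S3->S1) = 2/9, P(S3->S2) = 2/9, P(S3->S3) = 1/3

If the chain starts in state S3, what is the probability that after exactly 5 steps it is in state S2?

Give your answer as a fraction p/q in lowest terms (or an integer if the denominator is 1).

Answer: 17842/59049

Derivation:
Computing P^5 by repeated multiplication:
P^1 =
  S0: [1/3, 1/9, 4/9, 1/9]
  S1: [2/9, 2/9, 4/9, 1/9]
  S2: [2/9, 4/9, 1/9, 2/9]
  S3: [2/9, 2/9, 2/9, 1/3]
P^2 =
  S0: [7/27, 23/81, 22/81, 5/27]
  S1: [20/81, 8/27, 22/81, 5/27]
  S2: [20/81, 2/9, 29/81, 14/81]
  S3: [20/81, 20/81, 8/27, 17/81]
P^3 =
  S0: [61/243, 185/729, 76/243, 133/729]
  S1: [182/729, 62/243, 76/243, 133/729]
  S2: [182/729, 200/729, 209/729, 46/243]
  S3: [182/729, 190/729, 218/729, 139/729]
P^4 =
  S0: [547/2187, 577/2187, 1966/6561, 1223/6561]
  S1: [1640/6561, 1732/6561, 1966/6561, 1223/6561]
  S2: [1640/6561, 1694/6561, 671/2187, 1214/6561]
  S3: [1640/6561, 1712/6561, 1984/6561, 1225/6561]
P^5 =
  S0: [4921/19683, 15413/59049, 17900/59049, 10973/59049]
  S1: [14762/59049, 5138/19683, 17900/59049, 10973/59049]
  S2: [14762/59049, 15508/59049, 17777/59049, 11002/59049]
  S3: [14762/59049, 5150/19683, 17842/59049, 3665/19683]

(P^5)[S3 -> S2] = 17842/59049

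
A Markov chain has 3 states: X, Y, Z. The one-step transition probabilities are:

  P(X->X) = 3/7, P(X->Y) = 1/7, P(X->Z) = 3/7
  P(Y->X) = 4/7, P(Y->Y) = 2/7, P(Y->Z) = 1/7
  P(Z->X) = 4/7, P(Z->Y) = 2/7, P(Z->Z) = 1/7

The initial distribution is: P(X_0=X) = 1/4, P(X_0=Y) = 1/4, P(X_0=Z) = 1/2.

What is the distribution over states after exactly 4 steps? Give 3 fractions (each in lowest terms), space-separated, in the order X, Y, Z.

Propagating the distribution step by step (d_{t+1} = d_t * P):
d_0 = (X=1/4, Y=1/4, Z=1/2)
  d_1[X] = 1/4*3/7 + 1/4*4/7 + 1/2*4/7 = 15/28
  d_1[Y] = 1/4*1/7 + 1/4*2/7 + 1/2*2/7 = 1/4
  d_1[Z] = 1/4*3/7 + 1/4*1/7 + 1/2*1/7 = 3/14
d_1 = (X=15/28, Y=1/4, Z=3/14)
  d_2[X] = 15/28*3/7 + 1/4*4/7 + 3/14*4/7 = 97/196
  d_2[Y] = 15/28*1/7 + 1/4*2/7 + 3/14*2/7 = 41/196
  d_2[Z] = 15/28*3/7 + 1/4*1/7 + 3/14*1/7 = 29/98
d_2 = (X=97/196, Y=41/196, Z=29/98)
  d_3[X] = 97/196*3/7 + 41/196*4/7 + 29/98*4/7 = 687/1372
  d_3[Y] = 97/196*1/7 + 41/196*2/7 + 29/98*2/7 = 295/1372
  d_3[Z] = 97/196*3/7 + 41/196*1/7 + 29/98*1/7 = 195/686
d_3 = (X=687/1372, Y=295/1372, Z=195/686)
  d_4[X] = 687/1372*3/7 + 295/1372*4/7 + 195/686*4/7 = 4801/9604
  d_4[Y] = 687/1372*1/7 + 295/1372*2/7 + 195/686*2/7 = 2057/9604
  d_4[Z] = 687/1372*3/7 + 295/1372*1/7 + 195/686*1/7 = 1373/4802
d_4 = (X=4801/9604, Y=2057/9604, Z=1373/4802)

Answer: 4801/9604 2057/9604 1373/4802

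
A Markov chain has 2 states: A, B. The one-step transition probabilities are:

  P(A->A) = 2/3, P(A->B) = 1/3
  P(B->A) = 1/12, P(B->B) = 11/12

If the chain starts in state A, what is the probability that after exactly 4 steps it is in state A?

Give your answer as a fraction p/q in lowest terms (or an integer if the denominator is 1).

Answer: 1517/5184

Derivation:
Computing P^4 by repeated multiplication:
P^1 =
  A: [2/3, 1/3]
  B: [1/12, 11/12]
P^2 =
  A: [17/36, 19/36]
  B: [19/144, 125/144]
P^3 =
  A: [155/432, 277/432]
  B: [277/1728, 1451/1728]
P^4 =
  A: [1517/5184, 3667/5184]
  B: [3667/20736, 17069/20736]

(P^4)[A -> A] = 1517/5184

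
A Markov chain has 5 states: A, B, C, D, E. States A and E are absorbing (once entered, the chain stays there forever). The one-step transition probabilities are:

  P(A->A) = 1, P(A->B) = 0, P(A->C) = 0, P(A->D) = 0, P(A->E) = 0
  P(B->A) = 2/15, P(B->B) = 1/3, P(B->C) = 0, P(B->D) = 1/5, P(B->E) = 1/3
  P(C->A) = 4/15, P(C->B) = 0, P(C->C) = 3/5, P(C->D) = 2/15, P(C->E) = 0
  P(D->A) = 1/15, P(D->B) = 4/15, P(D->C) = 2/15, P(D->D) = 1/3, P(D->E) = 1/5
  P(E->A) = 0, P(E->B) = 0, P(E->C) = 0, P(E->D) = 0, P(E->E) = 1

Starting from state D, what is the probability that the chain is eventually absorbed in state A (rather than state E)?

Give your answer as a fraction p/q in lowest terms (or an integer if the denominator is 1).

Let a_i = P(absorbed in A | start in state i).
Boundary conditions: a_A = 1, a_E = 0.
For each transient state i, a_i = sum_j P(i->j) * a_j:
  a_B = 2/15*a_A + 1/3*a_B + 0*a_C + 1/5*a_D + 1/3*a_E
  a_C = 4/15*a_A + 0*a_B + 3/5*a_C + 2/15*a_D + 0*a_E
  a_D = 1/15*a_A + 4/15*a_B + 2/15*a_C + 1/3*a_D + 1/5*a_E

Substituting a_A = 1 and a_E = 0, rearrange to (I - Q) a = r where r[i] = P(i -> A):
  [2/3, 0, -1/5] . (a_B, a_C, a_D) = 2/15
  [0, 2/5, -2/15] . (a_B, a_C, a_D) = 4/15
  [-4/15, -2/15, 2/3] . (a_B, a_C, a_D) = 1/15

Solving yields:
  a_B = 77/244
  a_C = 97/122
  a_D = 47/122

Starting state is D, so the absorption probability is a_D = 47/122.

Answer: 47/122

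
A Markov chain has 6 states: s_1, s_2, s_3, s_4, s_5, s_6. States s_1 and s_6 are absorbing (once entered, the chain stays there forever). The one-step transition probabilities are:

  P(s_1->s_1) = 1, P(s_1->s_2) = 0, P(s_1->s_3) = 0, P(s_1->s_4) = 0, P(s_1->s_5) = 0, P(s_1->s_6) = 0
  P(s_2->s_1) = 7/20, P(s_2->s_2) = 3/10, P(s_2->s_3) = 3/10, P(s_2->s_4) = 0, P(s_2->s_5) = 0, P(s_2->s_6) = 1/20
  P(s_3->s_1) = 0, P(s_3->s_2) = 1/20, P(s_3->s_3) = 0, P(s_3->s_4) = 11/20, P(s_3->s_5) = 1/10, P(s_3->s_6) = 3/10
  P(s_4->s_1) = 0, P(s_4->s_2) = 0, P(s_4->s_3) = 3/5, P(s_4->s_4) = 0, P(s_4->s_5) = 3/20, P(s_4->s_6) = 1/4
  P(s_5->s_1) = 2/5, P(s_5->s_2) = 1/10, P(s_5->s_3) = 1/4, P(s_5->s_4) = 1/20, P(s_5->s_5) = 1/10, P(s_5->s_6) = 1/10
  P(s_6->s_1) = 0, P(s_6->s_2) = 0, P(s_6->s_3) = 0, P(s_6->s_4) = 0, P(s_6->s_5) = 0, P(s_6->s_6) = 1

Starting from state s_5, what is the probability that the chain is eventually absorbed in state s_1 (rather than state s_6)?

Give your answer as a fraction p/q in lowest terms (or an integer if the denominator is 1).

Let a_i = P(absorbed in s_1 | start in state i).
Boundary conditions: a_s_1 = 1, a_s_6 = 0.
For each transient state i, a_i = sum_j P(i->j) * a_j:
  a_s_2 = 7/20*a_s_1 + 3/10*a_s_2 + 3/10*a_s_3 + 0*a_s_4 + 0*a_s_5 + 1/20*a_s_6
  a_s_3 = 0*a_s_1 + 1/20*a_s_2 + 0*a_s_3 + 11/20*a_s_4 + 1/10*a_s_5 + 3/10*a_s_6
  a_s_4 = 0*a_s_1 + 0*a_s_2 + 3/5*a_s_3 + 0*a_s_4 + 3/20*a_s_5 + 1/4*a_s_6
  a_s_5 = 2/5*a_s_1 + 1/10*a_s_2 + 1/4*a_s_3 + 1/20*a_s_4 + 1/10*a_s_5 + 1/10*a_s_6

Substituting a_s_1 = 1 and a_s_6 = 0, rearrange to (I - Q) a = r where r[i] = P(i -> s_1):
  [7/10, -3/10, 0, 0] . (a_s_2, a_s_3, a_s_4, a_s_5) = 7/20
  [-1/20, 1, -11/20, -1/10] . (a_s_2, a_s_3, a_s_4, a_s_5) = 0
  [0, -3/5, 1, -3/20] . (a_s_2, a_s_3, a_s_4, a_s_5) = 0
  [-1/10, -1/4, -1/20, 9/10] . (a_s_2, a_s_3, a_s_4, a_s_5) = 2/5

Solving yields:
  a_s_2 = 34129/58232
  a_s_3 = 11697/58232
  a_s_4 = 12057/58232
  a_s_5 = 4199/7279

Starting state is s_5, so the absorption probability is a_s_5 = 4199/7279.

Answer: 4199/7279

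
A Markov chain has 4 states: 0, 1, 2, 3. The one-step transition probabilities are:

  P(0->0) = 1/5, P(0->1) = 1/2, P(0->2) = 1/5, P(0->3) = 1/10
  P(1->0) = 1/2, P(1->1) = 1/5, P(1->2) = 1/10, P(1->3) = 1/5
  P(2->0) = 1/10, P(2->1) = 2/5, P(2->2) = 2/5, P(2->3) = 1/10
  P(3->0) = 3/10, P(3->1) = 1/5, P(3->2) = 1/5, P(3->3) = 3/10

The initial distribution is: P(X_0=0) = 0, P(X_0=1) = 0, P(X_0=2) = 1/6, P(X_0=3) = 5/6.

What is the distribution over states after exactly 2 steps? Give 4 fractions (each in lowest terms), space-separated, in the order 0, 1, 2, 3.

Propagating the distribution step by step (d_{t+1} = d_t * P):
d_0 = (0=0, 1=0, 2=1/6, 3=5/6)
  d_1[0] = 0*1/5 + 0*1/2 + 1/6*1/10 + 5/6*3/10 = 4/15
  d_1[1] = 0*1/2 + 0*1/5 + 1/6*2/5 + 5/6*1/5 = 7/30
  d_1[2] = 0*1/5 + 0*1/10 + 1/6*2/5 + 5/6*1/5 = 7/30
  d_1[3] = 0*1/10 + 0*1/5 + 1/6*1/10 + 5/6*3/10 = 4/15
d_1 = (0=4/15, 1=7/30, 2=7/30, 3=4/15)
  d_2[0] = 4/15*1/5 + 7/30*1/2 + 7/30*1/10 + 4/15*3/10 = 41/150
  d_2[1] = 4/15*1/2 + 7/30*1/5 + 7/30*2/5 + 4/15*1/5 = 49/150
  d_2[2] = 4/15*1/5 + 7/30*1/10 + 7/30*2/5 + 4/15*1/5 = 67/300
  d_2[3] = 4/15*1/10 + 7/30*1/5 + 7/30*1/10 + 4/15*3/10 = 53/300
d_2 = (0=41/150, 1=49/150, 2=67/300, 3=53/300)

Answer: 41/150 49/150 67/300 53/300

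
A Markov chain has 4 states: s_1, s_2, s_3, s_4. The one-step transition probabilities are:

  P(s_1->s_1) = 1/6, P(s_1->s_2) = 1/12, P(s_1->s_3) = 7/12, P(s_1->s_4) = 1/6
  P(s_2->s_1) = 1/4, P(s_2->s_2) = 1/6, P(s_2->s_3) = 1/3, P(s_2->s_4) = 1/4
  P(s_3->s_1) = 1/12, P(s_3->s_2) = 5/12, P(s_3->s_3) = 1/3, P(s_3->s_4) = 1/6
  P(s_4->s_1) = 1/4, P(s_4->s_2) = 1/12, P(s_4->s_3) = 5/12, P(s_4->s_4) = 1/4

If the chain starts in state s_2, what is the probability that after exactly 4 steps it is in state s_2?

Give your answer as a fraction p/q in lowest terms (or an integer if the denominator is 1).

Answer: 2431/10368

Derivation:
Computing P^4 by repeated multiplication:
P^1 =
  s_1: [1/6, 1/12, 7/12, 1/6]
  s_2: [1/4, 1/6, 1/3, 1/4]
  s_3: [1/12, 5/12, 1/3, 1/6]
  s_4: [1/4, 1/12, 5/12, 1/4]
P^2 =
  s_1: [5/36, 41/144, 7/18, 3/16]
  s_2: [25/144, 5/24, 5/12, 29/144]
  s_3: [3/16, 11/48, 53/144, 31/144]
  s_4: [23/144, 11/48, 5/12, 7/36]
P^3 =
  s_1: [25/144, 409/1728, 221/576, 89/432]
  s_2: [287/1728, 23/96, 85/216, 347/1728]
  s_3: [299/1728, 389/1728, 43/108, 11/54]
  s_4: [289/1728, 139/576, 673/1728, 349/1728]
P^4 =
  s_1: [593/3456, 4789/20736, 1021/2592, 469/2304]
  s_2: [131/768, 2431/10368, 1015/2592, 4217/20736]
  s_3: [3509/20736, 541/2304, 8161/20736, 1399/6912]
  s_4: [1183/6912, 4837/20736, 127/324, 2111/10368]

(P^4)[s_2 -> s_2] = 2431/10368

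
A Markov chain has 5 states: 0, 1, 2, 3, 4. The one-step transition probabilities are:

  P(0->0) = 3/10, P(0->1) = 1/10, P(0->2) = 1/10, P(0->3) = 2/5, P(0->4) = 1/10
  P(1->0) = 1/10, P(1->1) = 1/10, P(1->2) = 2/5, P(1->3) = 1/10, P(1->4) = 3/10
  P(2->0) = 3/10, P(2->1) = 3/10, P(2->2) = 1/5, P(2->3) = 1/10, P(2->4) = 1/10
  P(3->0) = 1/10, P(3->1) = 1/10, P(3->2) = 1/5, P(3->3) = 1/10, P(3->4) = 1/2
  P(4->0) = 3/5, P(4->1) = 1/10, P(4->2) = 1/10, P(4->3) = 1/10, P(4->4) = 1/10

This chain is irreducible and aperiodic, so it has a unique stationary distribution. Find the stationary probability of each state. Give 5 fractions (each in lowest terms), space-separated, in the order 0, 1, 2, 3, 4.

The stationary distribution satisfies pi = pi * P, i.e.:
  pi_0 = 3/10*pi_0 + 1/10*pi_1 + 3/10*pi_2 + 1/10*pi_3 + 3/5*pi_4
  pi_1 = 1/10*pi_0 + 1/10*pi_1 + 3/10*pi_2 + 1/10*pi_3 + 1/10*pi_4
  pi_2 = 1/10*pi_0 + 2/5*pi_1 + 1/5*pi_2 + 1/5*pi_3 + 1/10*pi_4
  pi_3 = 2/5*pi_0 + 1/10*pi_1 + 1/10*pi_2 + 1/10*pi_3 + 1/10*pi_4
  pi_4 = 1/10*pi_0 + 3/10*pi_1 + 1/10*pi_2 + 1/2*pi_3 + 1/10*pi_4
with normalization: pi_0 + pi_1 + pi_2 + pi_3 + pi_4 = 1.

Using the first 4 balance equations plus normalization, the linear system A*pi = b is:
  [-7/10, 1/10, 3/10, 1/10, 3/5] . pi = 0
  [1/10, -9/10, 3/10, 1/10, 1/10] . pi = 0
  [1/10, 2/5, -4/5, 1/5, 1/10] . pi = 0
  [2/5, 1/10, 1/10, -9/10, 1/10] . pi = 0
  [1, 1, 1, 1, 1] . pi = 1

Solving yields:
  pi_0 = 182/615
  pi_1 = 833/6150
  pi_2 = 109/615
  pi_3 = 387/2050
  pi_4 = 623/3075

Verification (pi * P):
  182/615*3/10 + 833/6150*1/10 + 109/615*3/10 + 387/2050*1/10 + 623/3075*3/5 = 182/615 = pi_0  (ok)
  182/615*1/10 + 833/6150*1/10 + 109/615*3/10 + 387/2050*1/10 + 623/3075*1/10 = 833/6150 = pi_1  (ok)
  182/615*1/10 + 833/6150*2/5 + 109/615*1/5 + 387/2050*1/5 + 623/3075*1/10 = 109/615 = pi_2  (ok)
  182/615*2/5 + 833/6150*1/10 + 109/615*1/10 + 387/2050*1/10 + 623/3075*1/10 = 387/2050 = pi_3  (ok)
  182/615*1/10 + 833/6150*3/10 + 109/615*1/10 + 387/2050*1/2 + 623/3075*1/10 = 623/3075 = pi_4  (ok)

Answer: 182/615 833/6150 109/615 387/2050 623/3075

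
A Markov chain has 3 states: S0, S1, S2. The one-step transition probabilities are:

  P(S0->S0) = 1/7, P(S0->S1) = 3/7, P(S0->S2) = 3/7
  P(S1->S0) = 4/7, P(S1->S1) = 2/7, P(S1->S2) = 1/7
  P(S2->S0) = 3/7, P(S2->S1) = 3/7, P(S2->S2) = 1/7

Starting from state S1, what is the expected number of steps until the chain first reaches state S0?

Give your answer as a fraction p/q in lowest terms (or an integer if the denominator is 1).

Let h_i = expected steps to first reach S0 from state i.
Boundary: h_S0 = 0.
First-step equations for the other states:
  h_S1 = 1 + 4/7*h_S0 + 2/7*h_S1 + 1/7*h_S2
  h_S2 = 1 + 3/7*h_S0 + 3/7*h_S1 + 1/7*h_S2

Substituting h_S0 = 0 and rearranging gives the linear system (I - Q) h = 1:
  [5/7, -1/7] . (h_S1, h_S2) = 1
  [-3/7, 6/7] . (h_S1, h_S2) = 1

Solving yields:
  h_S1 = 49/27
  h_S2 = 56/27

Starting state is S1, so the expected hitting time is h_S1 = 49/27.

Answer: 49/27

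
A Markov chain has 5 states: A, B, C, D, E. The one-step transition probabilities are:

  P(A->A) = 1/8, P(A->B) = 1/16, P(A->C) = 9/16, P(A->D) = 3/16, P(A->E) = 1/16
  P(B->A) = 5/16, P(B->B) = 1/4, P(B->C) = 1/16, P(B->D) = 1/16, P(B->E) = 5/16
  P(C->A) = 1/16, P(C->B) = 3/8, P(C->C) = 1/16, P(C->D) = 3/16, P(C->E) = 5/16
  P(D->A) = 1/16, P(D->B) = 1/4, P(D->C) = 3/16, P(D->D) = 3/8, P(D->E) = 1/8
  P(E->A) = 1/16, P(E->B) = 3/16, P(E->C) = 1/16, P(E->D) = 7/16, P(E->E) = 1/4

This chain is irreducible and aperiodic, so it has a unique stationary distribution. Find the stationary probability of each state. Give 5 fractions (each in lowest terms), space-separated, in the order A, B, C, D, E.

Answer: 2124/16517 15343/66068 127/796 8655/33034 7189/33034

Derivation:
The stationary distribution satisfies pi = pi * P, i.e.:
  pi_A = 1/8*pi_A + 5/16*pi_B + 1/16*pi_C + 1/16*pi_D + 1/16*pi_E
  pi_B = 1/16*pi_A + 1/4*pi_B + 3/8*pi_C + 1/4*pi_D + 3/16*pi_E
  pi_C = 9/16*pi_A + 1/16*pi_B + 1/16*pi_C + 3/16*pi_D + 1/16*pi_E
  pi_D = 3/16*pi_A + 1/16*pi_B + 3/16*pi_C + 3/8*pi_D + 7/16*pi_E
  pi_E = 1/16*pi_A + 5/16*pi_B + 5/16*pi_C + 1/8*pi_D + 1/4*pi_E
with normalization: pi_A + pi_B + pi_C + pi_D + pi_E = 1.

Using the first 4 balance equations plus normalization, the linear system A*pi = b is:
  [-7/8, 5/16, 1/16, 1/16, 1/16] . pi = 0
  [1/16, -3/4, 3/8, 1/4, 3/16] . pi = 0
  [9/16, 1/16, -15/16, 3/16, 1/16] . pi = 0
  [3/16, 1/16, 3/16, -5/8, 7/16] . pi = 0
  [1, 1, 1, 1, 1] . pi = 1

Solving yields:
  pi_A = 2124/16517
  pi_B = 15343/66068
  pi_C = 127/796
  pi_D = 8655/33034
  pi_E = 7189/33034

Verification (pi * P):
  2124/16517*1/8 + 15343/66068*5/16 + 127/796*1/16 + 8655/33034*1/16 + 7189/33034*1/16 = 2124/16517 = pi_A  (ok)
  2124/16517*1/16 + 15343/66068*1/4 + 127/796*3/8 + 8655/33034*1/4 + 7189/33034*3/16 = 15343/66068 = pi_B  (ok)
  2124/16517*9/16 + 15343/66068*1/16 + 127/796*1/16 + 8655/33034*3/16 + 7189/33034*1/16 = 127/796 = pi_C  (ok)
  2124/16517*3/16 + 15343/66068*1/16 + 127/796*3/16 + 8655/33034*3/8 + 7189/33034*7/16 = 8655/33034 = pi_D  (ok)
  2124/16517*1/16 + 15343/66068*5/16 + 127/796*5/16 + 8655/33034*1/8 + 7189/33034*1/4 = 7189/33034 = pi_E  (ok)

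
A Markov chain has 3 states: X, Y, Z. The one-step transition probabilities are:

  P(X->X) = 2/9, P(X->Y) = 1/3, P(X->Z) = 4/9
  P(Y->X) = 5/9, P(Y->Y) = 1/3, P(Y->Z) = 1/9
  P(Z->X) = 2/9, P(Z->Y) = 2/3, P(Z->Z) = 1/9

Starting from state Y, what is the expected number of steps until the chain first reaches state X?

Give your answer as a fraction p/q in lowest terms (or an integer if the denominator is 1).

Let h_i = expected steps to first reach X from state i.
Boundary: h_X = 0.
First-step equations for the other states:
  h_Y = 1 + 5/9*h_X + 1/3*h_Y + 1/9*h_Z
  h_Z = 1 + 2/9*h_X + 2/3*h_Y + 1/9*h_Z

Substituting h_X = 0 and rearranging gives the linear system (I - Q) h = 1:
  [2/3, -1/9] . (h_Y, h_Z) = 1
  [-2/3, 8/9] . (h_Y, h_Z) = 1

Solving yields:
  h_Y = 27/14
  h_Z = 18/7

Starting state is Y, so the expected hitting time is h_Y = 27/14.

Answer: 27/14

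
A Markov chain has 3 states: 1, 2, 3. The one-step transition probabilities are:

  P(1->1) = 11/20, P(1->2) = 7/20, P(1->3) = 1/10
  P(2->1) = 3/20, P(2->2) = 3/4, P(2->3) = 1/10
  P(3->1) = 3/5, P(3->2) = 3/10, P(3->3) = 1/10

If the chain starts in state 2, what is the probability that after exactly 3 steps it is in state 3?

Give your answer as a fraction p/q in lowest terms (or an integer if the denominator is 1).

Computing P^3 by repeated multiplication:
P^1 =
  1: [11/20, 7/20, 1/10]
  2: [3/20, 3/4, 1/10]
  3: [3/5, 3/10, 1/10]
P^2 =
  1: [83/200, 97/200, 1/10]
  2: [51/200, 129/200, 1/10]
  3: [87/200, 93/200, 1/10]
P^3 =
  1: [361/1000, 539/1000, 1/10]
  2: [297/1000, 603/1000, 1/10]
  3: [369/1000, 531/1000, 1/10]

(P^3)[2 -> 3] = 1/10

Answer: 1/10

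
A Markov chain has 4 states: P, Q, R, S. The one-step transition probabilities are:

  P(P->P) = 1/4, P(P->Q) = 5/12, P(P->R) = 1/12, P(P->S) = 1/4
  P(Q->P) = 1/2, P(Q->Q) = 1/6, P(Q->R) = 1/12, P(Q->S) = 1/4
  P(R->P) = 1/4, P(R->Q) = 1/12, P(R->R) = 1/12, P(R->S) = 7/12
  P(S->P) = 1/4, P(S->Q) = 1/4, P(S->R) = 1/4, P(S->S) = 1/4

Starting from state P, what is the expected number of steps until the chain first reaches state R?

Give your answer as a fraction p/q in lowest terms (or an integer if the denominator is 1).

Answer: 8

Derivation:
Let h_i = expected steps to first reach R from state i.
Boundary: h_R = 0.
First-step equations for the other states:
  h_P = 1 + 1/4*h_P + 5/12*h_Q + 1/12*h_R + 1/4*h_S
  h_Q = 1 + 1/2*h_P + 1/6*h_Q + 1/12*h_R + 1/4*h_S
  h_S = 1 + 1/4*h_P + 1/4*h_Q + 1/4*h_R + 1/4*h_S

Substituting h_R = 0 and rearranging gives the linear system (I - Q) h = 1:
  [3/4, -5/12, -1/4] . (h_P, h_Q, h_S) = 1
  [-1/2, 5/6, -1/4] . (h_P, h_Q, h_S) = 1
  [-1/4, -1/4, 3/4] . (h_P, h_Q, h_S) = 1

Solving yields:
  h_P = 8
  h_Q = 8
  h_S = 20/3

Starting state is P, so the expected hitting time is h_P = 8.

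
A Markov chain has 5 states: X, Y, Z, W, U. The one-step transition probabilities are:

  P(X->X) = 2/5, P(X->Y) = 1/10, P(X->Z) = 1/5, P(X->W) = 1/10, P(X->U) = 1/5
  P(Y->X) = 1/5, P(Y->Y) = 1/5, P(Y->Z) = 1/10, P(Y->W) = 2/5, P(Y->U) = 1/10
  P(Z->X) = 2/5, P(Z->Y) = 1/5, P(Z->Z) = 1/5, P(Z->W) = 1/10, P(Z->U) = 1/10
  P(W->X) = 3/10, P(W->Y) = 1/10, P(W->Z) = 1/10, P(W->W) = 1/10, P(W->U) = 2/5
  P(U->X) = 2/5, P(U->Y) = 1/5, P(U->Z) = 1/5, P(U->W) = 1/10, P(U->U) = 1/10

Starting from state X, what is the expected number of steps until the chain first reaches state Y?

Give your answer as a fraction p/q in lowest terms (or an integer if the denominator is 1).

Answer: 1100/151

Derivation:
Let h_i = expected steps to first reach Y from state i.
Boundary: h_Y = 0.
First-step equations for the other states:
  h_X = 1 + 2/5*h_X + 1/10*h_Y + 1/5*h_Z + 1/10*h_W + 1/5*h_U
  h_Z = 1 + 2/5*h_X + 1/5*h_Y + 1/5*h_Z + 1/10*h_W + 1/10*h_U
  h_W = 1 + 3/10*h_X + 1/10*h_Y + 1/10*h_Z + 1/10*h_W + 2/5*h_U
  h_U = 1 + 2/5*h_X + 1/5*h_Y + 1/5*h_Z + 1/10*h_W + 1/10*h_U

Substituting h_Y = 0 and rearranging gives the linear system (I - Q) h = 1:
  [3/5, -1/5, -1/10, -1/5] . (h_X, h_Z, h_W, h_U) = 1
  [-2/5, 4/5, -1/10, -1/10] . (h_X, h_Z, h_W, h_U) = 1
  [-3/10, -1/10, 9/10, -2/5] . (h_X, h_Z, h_W, h_U) = 1
  [-2/5, -1/5, -1/10, 9/10] . (h_X, h_Z, h_W, h_U) = 1

Solving yields:
  h_X = 1100/151
  h_Z = 1000/151
  h_W = 1090/151
  h_U = 1000/151

Starting state is X, so the expected hitting time is h_X = 1100/151.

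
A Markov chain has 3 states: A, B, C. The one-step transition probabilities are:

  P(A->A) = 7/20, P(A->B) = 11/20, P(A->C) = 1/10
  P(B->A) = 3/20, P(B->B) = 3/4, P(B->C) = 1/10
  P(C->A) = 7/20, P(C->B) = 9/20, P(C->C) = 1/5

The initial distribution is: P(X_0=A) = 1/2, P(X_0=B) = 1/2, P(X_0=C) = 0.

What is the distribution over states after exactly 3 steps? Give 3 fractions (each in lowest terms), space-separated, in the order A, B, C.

Answer: 27/125 673/1000 111/1000

Derivation:
Propagating the distribution step by step (d_{t+1} = d_t * P):
d_0 = (A=1/2, B=1/2, C=0)
  d_1[A] = 1/2*7/20 + 1/2*3/20 + 0*7/20 = 1/4
  d_1[B] = 1/2*11/20 + 1/2*3/4 + 0*9/20 = 13/20
  d_1[C] = 1/2*1/10 + 1/2*1/10 + 0*1/5 = 1/10
d_1 = (A=1/4, B=13/20, C=1/10)
  d_2[A] = 1/4*7/20 + 13/20*3/20 + 1/10*7/20 = 11/50
  d_2[B] = 1/4*11/20 + 13/20*3/4 + 1/10*9/20 = 67/100
  d_2[C] = 1/4*1/10 + 13/20*1/10 + 1/10*1/5 = 11/100
d_2 = (A=11/50, B=67/100, C=11/100)
  d_3[A] = 11/50*7/20 + 67/100*3/20 + 11/100*7/20 = 27/125
  d_3[B] = 11/50*11/20 + 67/100*3/4 + 11/100*9/20 = 673/1000
  d_3[C] = 11/50*1/10 + 67/100*1/10 + 11/100*1/5 = 111/1000
d_3 = (A=27/125, B=673/1000, C=111/1000)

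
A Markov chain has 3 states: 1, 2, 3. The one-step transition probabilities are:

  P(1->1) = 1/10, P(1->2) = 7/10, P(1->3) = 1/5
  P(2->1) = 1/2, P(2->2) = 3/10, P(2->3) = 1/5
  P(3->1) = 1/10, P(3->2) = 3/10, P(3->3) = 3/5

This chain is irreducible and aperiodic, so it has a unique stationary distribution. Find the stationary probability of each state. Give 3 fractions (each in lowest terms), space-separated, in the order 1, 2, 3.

Answer: 11/42 17/42 1/3

Derivation:
The stationary distribution satisfies pi = pi * P, i.e.:
  pi_1 = 1/10*pi_1 + 1/2*pi_2 + 1/10*pi_3
  pi_2 = 7/10*pi_1 + 3/10*pi_2 + 3/10*pi_3
  pi_3 = 1/5*pi_1 + 1/5*pi_2 + 3/5*pi_3
with normalization: pi_1 + pi_2 + pi_3 = 1.

Using the first 2 balance equations plus normalization, the linear system A*pi = b is:
  [-9/10, 1/2, 1/10] . pi = 0
  [7/10, -7/10, 3/10] . pi = 0
  [1, 1, 1] . pi = 1

Solving yields:
  pi_1 = 11/42
  pi_2 = 17/42
  pi_3 = 1/3

Verification (pi * P):
  11/42*1/10 + 17/42*1/2 + 1/3*1/10 = 11/42 = pi_1  (ok)
  11/42*7/10 + 17/42*3/10 + 1/3*3/10 = 17/42 = pi_2  (ok)
  11/42*1/5 + 17/42*1/5 + 1/3*3/5 = 1/3 = pi_3  (ok)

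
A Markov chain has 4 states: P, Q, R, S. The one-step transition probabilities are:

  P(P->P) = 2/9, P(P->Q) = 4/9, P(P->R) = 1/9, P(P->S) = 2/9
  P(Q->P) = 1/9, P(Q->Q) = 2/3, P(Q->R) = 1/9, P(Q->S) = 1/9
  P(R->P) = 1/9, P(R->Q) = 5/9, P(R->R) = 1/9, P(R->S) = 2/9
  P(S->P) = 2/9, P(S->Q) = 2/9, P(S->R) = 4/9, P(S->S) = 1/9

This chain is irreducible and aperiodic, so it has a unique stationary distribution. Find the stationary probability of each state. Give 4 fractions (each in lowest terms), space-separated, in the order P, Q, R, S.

Answer: 88/615 68/123 98/615 89/615

Derivation:
The stationary distribution satisfies pi = pi * P, i.e.:
  pi_P = 2/9*pi_P + 1/9*pi_Q + 1/9*pi_R + 2/9*pi_S
  pi_Q = 4/9*pi_P + 2/3*pi_Q + 5/9*pi_R + 2/9*pi_S
  pi_R = 1/9*pi_P + 1/9*pi_Q + 1/9*pi_R + 4/9*pi_S
  pi_S = 2/9*pi_P + 1/9*pi_Q + 2/9*pi_R + 1/9*pi_S
with normalization: pi_P + pi_Q + pi_R + pi_S = 1.

Using the first 3 balance equations plus normalization, the linear system A*pi = b is:
  [-7/9, 1/9, 1/9, 2/9] . pi = 0
  [4/9, -1/3, 5/9, 2/9] . pi = 0
  [1/9, 1/9, -8/9, 4/9] . pi = 0
  [1, 1, 1, 1] . pi = 1

Solving yields:
  pi_P = 88/615
  pi_Q = 68/123
  pi_R = 98/615
  pi_S = 89/615

Verification (pi * P):
  88/615*2/9 + 68/123*1/9 + 98/615*1/9 + 89/615*2/9 = 88/615 = pi_P  (ok)
  88/615*4/9 + 68/123*2/3 + 98/615*5/9 + 89/615*2/9 = 68/123 = pi_Q  (ok)
  88/615*1/9 + 68/123*1/9 + 98/615*1/9 + 89/615*4/9 = 98/615 = pi_R  (ok)
  88/615*2/9 + 68/123*1/9 + 98/615*2/9 + 89/615*1/9 = 89/615 = pi_S  (ok)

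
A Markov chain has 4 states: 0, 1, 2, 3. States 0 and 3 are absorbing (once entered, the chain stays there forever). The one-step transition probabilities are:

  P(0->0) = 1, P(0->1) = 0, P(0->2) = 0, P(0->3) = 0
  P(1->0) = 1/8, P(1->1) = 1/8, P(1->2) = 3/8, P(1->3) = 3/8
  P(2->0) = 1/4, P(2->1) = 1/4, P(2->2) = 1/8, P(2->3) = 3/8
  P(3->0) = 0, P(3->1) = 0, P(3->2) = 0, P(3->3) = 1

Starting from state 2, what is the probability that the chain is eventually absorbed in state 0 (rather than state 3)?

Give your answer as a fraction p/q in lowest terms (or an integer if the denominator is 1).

Let a_i = P(absorbed in 0 | start in state i).
Boundary conditions: a_0 = 1, a_3 = 0.
For each transient state i, a_i = sum_j P(i->j) * a_j:
  a_1 = 1/8*a_0 + 1/8*a_1 + 3/8*a_2 + 3/8*a_3
  a_2 = 1/4*a_0 + 1/4*a_1 + 1/8*a_2 + 3/8*a_3

Substituting a_0 = 1 and a_3 = 0, rearrange to (I - Q) a = r where r[i] = P(i -> 0):
  [7/8, -3/8] . (a_1, a_2) = 1/8
  [-1/4, 7/8] . (a_1, a_2) = 1/4

Solving yields:
  a_1 = 13/43
  a_2 = 16/43

Starting state is 2, so the absorption probability is a_2 = 16/43.

Answer: 16/43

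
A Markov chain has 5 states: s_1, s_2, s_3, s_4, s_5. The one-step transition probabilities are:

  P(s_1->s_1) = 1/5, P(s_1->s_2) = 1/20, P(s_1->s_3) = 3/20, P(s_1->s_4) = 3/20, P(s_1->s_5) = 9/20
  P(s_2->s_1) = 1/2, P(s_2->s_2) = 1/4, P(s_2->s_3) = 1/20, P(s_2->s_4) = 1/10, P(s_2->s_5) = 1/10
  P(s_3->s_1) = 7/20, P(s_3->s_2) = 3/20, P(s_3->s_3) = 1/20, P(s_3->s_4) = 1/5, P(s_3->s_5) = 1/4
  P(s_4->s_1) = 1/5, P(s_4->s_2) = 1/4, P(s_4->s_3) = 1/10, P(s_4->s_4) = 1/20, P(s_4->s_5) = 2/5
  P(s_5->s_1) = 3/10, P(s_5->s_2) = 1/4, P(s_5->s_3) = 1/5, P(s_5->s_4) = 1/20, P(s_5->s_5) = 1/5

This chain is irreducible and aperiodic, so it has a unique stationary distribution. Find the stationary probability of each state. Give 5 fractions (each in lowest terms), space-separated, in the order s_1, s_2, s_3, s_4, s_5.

The stationary distribution satisfies pi = pi * P, i.e.:
  pi_s_1 = 1/5*pi_s_1 + 1/2*pi_s_2 + 7/20*pi_s_3 + 1/5*pi_s_4 + 3/10*pi_s_5
  pi_s_2 = 1/20*pi_s_1 + 1/4*pi_s_2 + 3/20*pi_s_3 + 1/4*pi_s_4 + 1/4*pi_s_5
  pi_s_3 = 3/20*pi_s_1 + 1/20*pi_s_2 + 1/20*pi_s_3 + 1/10*pi_s_4 + 1/5*pi_s_5
  pi_s_4 = 3/20*pi_s_1 + 1/10*pi_s_2 + 1/5*pi_s_3 + 1/20*pi_s_4 + 1/20*pi_s_5
  pi_s_5 = 9/20*pi_s_1 + 1/10*pi_s_2 + 1/4*pi_s_3 + 2/5*pi_s_4 + 1/5*pi_s_5
with normalization: pi_s_1 + pi_s_2 + pi_s_3 + pi_s_4 + pi_s_5 = 1.

Using the first 4 balance equations plus normalization, the linear system A*pi = b is:
  [-4/5, 1/2, 7/20, 1/5, 3/10] . pi = 0
  [1/20, -3/4, 3/20, 1/4, 1/4] . pi = 0
  [3/20, 1/20, -19/20, 1/10, 1/5] . pi = 0
  [3/20, 1/10, 1/5, -19/20, 1/20] . pi = 0
  [1, 1, 1, 1, 1] . pi = 1

Solving yields:
  pi_s_1 = 31805/105698
  pi_s_2 = 18707/105698
  pi_s_3 = 13565/105698
  pi_s_4 = 22871/211396
  pi_s_5 = 60371/211396

Verification (pi * P):
  31805/105698*1/5 + 18707/105698*1/2 + 13565/105698*7/20 + 22871/211396*1/5 + 60371/211396*3/10 = 31805/105698 = pi_s_1  (ok)
  31805/105698*1/20 + 18707/105698*1/4 + 13565/105698*3/20 + 22871/211396*1/4 + 60371/211396*1/4 = 18707/105698 = pi_s_2  (ok)
  31805/105698*3/20 + 18707/105698*1/20 + 13565/105698*1/20 + 22871/211396*1/10 + 60371/211396*1/5 = 13565/105698 = pi_s_3  (ok)
  31805/105698*3/20 + 18707/105698*1/10 + 13565/105698*1/5 + 22871/211396*1/20 + 60371/211396*1/20 = 22871/211396 = pi_s_4  (ok)
  31805/105698*9/20 + 18707/105698*1/10 + 13565/105698*1/4 + 22871/211396*2/5 + 60371/211396*1/5 = 60371/211396 = pi_s_5  (ok)

Answer: 31805/105698 18707/105698 13565/105698 22871/211396 60371/211396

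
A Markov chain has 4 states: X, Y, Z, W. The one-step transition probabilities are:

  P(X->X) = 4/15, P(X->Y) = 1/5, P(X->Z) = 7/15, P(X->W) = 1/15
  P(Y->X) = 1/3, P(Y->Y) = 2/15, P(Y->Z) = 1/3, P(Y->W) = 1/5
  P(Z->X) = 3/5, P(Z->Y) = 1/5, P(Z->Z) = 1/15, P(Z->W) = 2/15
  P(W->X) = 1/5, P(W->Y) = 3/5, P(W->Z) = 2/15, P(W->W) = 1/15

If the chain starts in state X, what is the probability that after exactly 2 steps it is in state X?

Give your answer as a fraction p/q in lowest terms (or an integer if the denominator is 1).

Answer: 97/225

Derivation:
Computing P^2 by repeated multiplication:
P^1 =
  X: [4/15, 1/5, 7/15, 1/15]
  Y: [1/3, 2/15, 1/3, 1/5]
  Z: [3/5, 1/5, 1/15, 2/15]
  W: [1/5, 3/5, 2/15, 1/15]
P^2 =
  X: [97/225, 16/75, 52/225, 28/225]
  Y: [28/75, 61/225, 56/225, 8/75]
  Z: [22/75, 6/25, 83/225, 22/225]
  W: [26/75, 14/75, 14/45, 7/45]

(P^2)[X -> X] = 97/225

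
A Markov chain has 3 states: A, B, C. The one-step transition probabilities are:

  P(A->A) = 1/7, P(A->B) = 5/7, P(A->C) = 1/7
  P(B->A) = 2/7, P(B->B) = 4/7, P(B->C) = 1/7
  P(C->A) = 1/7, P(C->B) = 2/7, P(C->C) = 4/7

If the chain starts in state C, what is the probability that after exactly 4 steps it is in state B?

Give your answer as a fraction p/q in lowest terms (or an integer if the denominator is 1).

Answer: 1230/2401

Derivation:
Computing P^4 by repeated multiplication:
P^1 =
  A: [1/7, 5/7, 1/7]
  B: [2/7, 4/7, 1/7]
  C: [1/7, 2/7, 4/7]
P^2 =
  A: [12/49, 27/49, 10/49]
  B: [11/49, 4/7, 10/49]
  C: [9/49, 3/7, 19/49]
P^3 =
  A: [76/343, 188/343, 79/343]
  B: [11/49, 187/343, 79/343]
  C: [10/49, 167/343, 106/343]
P^4 =
  A: [531/2401, 1290/2401, 580/2401]
  B: [530/2401, 1291/2401, 580/2401]
  C: [510/2401, 1230/2401, 661/2401]

(P^4)[C -> B] = 1230/2401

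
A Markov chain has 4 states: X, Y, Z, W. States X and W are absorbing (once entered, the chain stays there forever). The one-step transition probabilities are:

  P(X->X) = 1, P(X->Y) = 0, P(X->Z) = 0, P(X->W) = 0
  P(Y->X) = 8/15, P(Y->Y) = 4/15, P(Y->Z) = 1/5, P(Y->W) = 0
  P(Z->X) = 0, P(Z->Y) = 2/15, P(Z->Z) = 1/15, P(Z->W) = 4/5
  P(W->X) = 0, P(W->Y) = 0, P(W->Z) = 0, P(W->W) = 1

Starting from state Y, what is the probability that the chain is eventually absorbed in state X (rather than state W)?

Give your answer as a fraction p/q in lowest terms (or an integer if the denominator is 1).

Let a_i = P(absorbed in X | start in state i).
Boundary conditions: a_X = 1, a_W = 0.
For each transient state i, a_i = sum_j P(i->j) * a_j:
  a_Y = 8/15*a_X + 4/15*a_Y + 1/5*a_Z + 0*a_W
  a_Z = 0*a_X + 2/15*a_Y + 1/15*a_Z + 4/5*a_W

Substituting a_X = 1 and a_W = 0, rearrange to (I - Q) a = r where r[i] = P(i -> X):
  [11/15, -1/5] . (a_Y, a_Z) = 8/15
  [-2/15, 14/15] . (a_Y, a_Z) = 0

Solving yields:
  a_Y = 28/37
  a_Z = 4/37

Starting state is Y, so the absorption probability is a_Y = 28/37.

Answer: 28/37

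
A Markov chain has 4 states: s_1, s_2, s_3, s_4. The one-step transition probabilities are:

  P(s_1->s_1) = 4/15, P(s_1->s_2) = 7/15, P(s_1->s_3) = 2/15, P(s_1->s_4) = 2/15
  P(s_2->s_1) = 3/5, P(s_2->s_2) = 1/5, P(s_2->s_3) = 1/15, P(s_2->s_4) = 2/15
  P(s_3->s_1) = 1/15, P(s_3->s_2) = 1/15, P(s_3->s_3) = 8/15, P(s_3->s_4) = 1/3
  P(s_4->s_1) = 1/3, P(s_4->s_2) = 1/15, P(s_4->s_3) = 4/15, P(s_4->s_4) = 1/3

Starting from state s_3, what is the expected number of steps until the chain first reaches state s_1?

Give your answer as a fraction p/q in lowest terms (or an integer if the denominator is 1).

Let h_i = expected steps to first reach s_1 from state i.
Boundary: h_s_1 = 0.
First-step equations for the other states:
  h_s_2 = 1 + 3/5*h_s_1 + 1/5*h_s_2 + 1/15*h_s_3 + 2/15*h_s_4
  h_s_3 = 1 + 1/15*h_s_1 + 1/15*h_s_2 + 8/15*h_s_3 + 1/3*h_s_4
  h_s_4 = 1 + 1/3*h_s_1 + 1/15*h_s_2 + 4/15*h_s_3 + 1/3*h_s_4

Substituting h_s_1 = 0 and rearranging gives the linear system (I - Q) h = 1:
  [4/5, -1/15, -2/15] . (h_s_2, h_s_3, h_s_4) = 1
  [-1/15, 7/15, -1/3] . (h_s_2, h_s_3, h_s_4) = 1
  [-1/15, -4/15, 2/3] . (h_s_2, h_s_3, h_s_4) = 1

Solving yields:
  h_s_2 = 1305/563
  h_s_3 = 2925/563
  h_s_4 = 2145/563

Starting state is s_3, so the expected hitting time is h_s_3 = 2925/563.

Answer: 2925/563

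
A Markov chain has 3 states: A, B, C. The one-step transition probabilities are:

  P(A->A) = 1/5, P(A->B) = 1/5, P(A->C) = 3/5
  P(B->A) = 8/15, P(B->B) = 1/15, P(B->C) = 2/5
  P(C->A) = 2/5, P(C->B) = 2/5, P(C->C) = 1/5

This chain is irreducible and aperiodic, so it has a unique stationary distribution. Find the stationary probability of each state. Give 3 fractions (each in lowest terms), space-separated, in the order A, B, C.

Answer: 22/61 15/61 24/61

Derivation:
The stationary distribution satisfies pi = pi * P, i.e.:
  pi_A = 1/5*pi_A + 8/15*pi_B + 2/5*pi_C
  pi_B = 1/5*pi_A + 1/15*pi_B + 2/5*pi_C
  pi_C = 3/5*pi_A + 2/5*pi_B + 1/5*pi_C
with normalization: pi_A + pi_B + pi_C = 1.

Using the first 2 balance equations plus normalization, the linear system A*pi = b is:
  [-4/5, 8/15, 2/5] . pi = 0
  [1/5, -14/15, 2/5] . pi = 0
  [1, 1, 1] . pi = 1

Solving yields:
  pi_A = 22/61
  pi_B = 15/61
  pi_C = 24/61

Verification (pi * P):
  22/61*1/5 + 15/61*8/15 + 24/61*2/5 = 22/61 = pi_A  (ok)
  22/61*1/5 + 15/61*1/15 + 24/61*2/5 = 15/61 = pi_B  (ok)
  22/61*3/5 + 15/61*2/5 + 24/61*1/5 = 24/61 = pi_C  (ok)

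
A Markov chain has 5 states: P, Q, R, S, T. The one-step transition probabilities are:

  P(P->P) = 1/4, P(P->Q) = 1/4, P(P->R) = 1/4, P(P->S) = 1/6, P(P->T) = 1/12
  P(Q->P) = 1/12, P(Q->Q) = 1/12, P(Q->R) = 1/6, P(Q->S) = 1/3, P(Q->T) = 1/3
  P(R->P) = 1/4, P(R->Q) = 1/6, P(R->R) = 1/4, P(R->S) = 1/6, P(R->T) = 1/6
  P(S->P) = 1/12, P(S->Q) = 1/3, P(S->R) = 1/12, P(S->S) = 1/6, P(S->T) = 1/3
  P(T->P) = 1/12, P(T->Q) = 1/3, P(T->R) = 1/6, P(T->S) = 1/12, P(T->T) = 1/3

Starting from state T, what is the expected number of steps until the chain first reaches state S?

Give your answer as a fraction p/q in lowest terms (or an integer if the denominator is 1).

Answer: 432/73

Derivation:
Let h_i = expected steps to first reach S from state i.
Boundary: h_S = 0.
First-step equations for the other states:
  h_P = 1 + 1/4*h_P + 1/4*h_Q + 1/4*h_R + 1/6*h_S + 1/12*h_T
  h_Q = 1 + 1/12*h_P + 1/12*h_Q + 1/6*h_R + 1/3*h_S + 1/3*h_T
  h_R = 1 + 1/4*h_P + 1/6*h_Q + 1/4*h_R + 1/6*h_S + 1/6*h_T
  h_T = 1 + 1/12*h_P + 1/3*h_Q + 1/6*h_R + 1/12*h_S + 1/3*h_T

Substituting h_S = 0 and rearranging gives the linear system (I - Q) h = 1:
  [3/4, -1/4, -1/4, -1/12] . (h_P, h_Q, h_R, h_T) = 1
  [-1/12, 11/12, -1/6, -1/3] . (h_P, h_Q, h_R, h_T) = 1
  [-1/4, -1/6, 3/4, -1/6] . (h_P, h_Q, h_R, h_T) = 1
  [-1/12, -1/3, -1/6, 2/3] . (h_P, h_Q, h_R, h_T) = 1

Solving yields:
  h_P = 1972/365
  h_Q = 1728/365
  h_R = 2008/365
  h_T = 432/73

Starting state is T, so the expected hitting time is h_T = 432/73.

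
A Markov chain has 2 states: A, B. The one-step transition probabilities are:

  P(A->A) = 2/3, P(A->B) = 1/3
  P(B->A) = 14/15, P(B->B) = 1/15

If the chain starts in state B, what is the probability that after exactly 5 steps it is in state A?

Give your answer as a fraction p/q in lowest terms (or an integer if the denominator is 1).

Answer: 560294/759375

Derivation:
Computing P^5 by repeated multiplication:
P^1 =
  A: [2/3, 1/3]
  B: [14/15, 1/15]
P^2 =
  A: [34/45, 11/45]
  B: [154/225, 71/225]
P^3 =
  A: [494/675, 181/675]
  B: [2534/3375, 841/3375]
P^4 =
  A: [7474/10125, 2651/10125]
  B: [37114/50625, 13511/50625]
P^5 =
  A: [111854/151875, 40021/151875]
  B: [560294/759375, 199081/759375]

(P^5)[B -> A] = 560294/759375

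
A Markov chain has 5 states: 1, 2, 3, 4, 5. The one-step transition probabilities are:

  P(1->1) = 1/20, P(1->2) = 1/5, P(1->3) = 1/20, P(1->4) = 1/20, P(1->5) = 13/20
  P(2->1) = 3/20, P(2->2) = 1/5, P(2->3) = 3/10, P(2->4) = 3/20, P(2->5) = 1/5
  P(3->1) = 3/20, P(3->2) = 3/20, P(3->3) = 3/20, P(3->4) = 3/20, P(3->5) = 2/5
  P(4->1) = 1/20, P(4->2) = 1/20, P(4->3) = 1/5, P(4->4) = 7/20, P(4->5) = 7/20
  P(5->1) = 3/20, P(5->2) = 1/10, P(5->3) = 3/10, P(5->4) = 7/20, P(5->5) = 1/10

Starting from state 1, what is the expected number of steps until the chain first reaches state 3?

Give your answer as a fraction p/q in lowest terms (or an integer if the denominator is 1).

Answer: 11435/2309

Derivation:
Let h_i = expected steps to first reach 3 from state i.
Boundary: h_3 = 0.
First-step equations for the other states:
  h_1 = 1 + 1/20*h_1 + 1/5*h_2 + 1/20*h_3 + 1/20*h_4 + 13/20*h_5
  h_2 = 1 + 3/20*h_1 + 1/5*h_2 + 3/10*h_3 + 3/20*h_4 + 1/5*h_5
  h_4 = 1 + 1/20*h_1 + 1/20*h_2 + 1/5*h_3 + 7/20*h_4 + 7/20*h_5
  h_5 = 1 + 3/20*h_1 + 1/10*h_2 + 3/10*h_3 + 7/20*h_4 + 1/10*h_5

Substituting h_3 = 0 and rearranging gives the linear system (I - Q) h = 1:
  [19/20, -1/5, -1/20, -13/20] . (h_1, h_2, h_4, h_5) = 1
  [-3/20, 4/5, -3/20, -1/5] . (h_1, h_2, h_4, h_5) = 1
  [-1/20, -1/20, 13/20, -7/20] . (h_1, h_2, h_4, h_5) = 1
  [-3/20, -1/10, -7/20, 9/10] . (h_1, h_2, h_4, h_5) = 1

Solving yields:
  h_1 = 11435/2309
  h_2 = 9330/2309
  h_4 = 10265/2309
  h_5 = 9500/2309

Starting state is 1, so the expected hitting time is h_1 = 11435/2309.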